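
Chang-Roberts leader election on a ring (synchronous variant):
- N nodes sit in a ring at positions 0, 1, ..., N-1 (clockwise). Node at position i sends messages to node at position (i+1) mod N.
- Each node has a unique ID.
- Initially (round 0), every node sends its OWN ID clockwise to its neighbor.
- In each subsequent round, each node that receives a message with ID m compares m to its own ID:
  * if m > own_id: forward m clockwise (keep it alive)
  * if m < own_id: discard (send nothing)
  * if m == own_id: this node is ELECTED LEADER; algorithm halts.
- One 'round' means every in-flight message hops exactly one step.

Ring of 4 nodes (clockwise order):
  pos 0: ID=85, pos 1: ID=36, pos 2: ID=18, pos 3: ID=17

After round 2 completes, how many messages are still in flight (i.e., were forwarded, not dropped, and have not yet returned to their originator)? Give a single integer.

Round 1: pos1(id36) recv 85: fwd; pos2(id18) recv 36: fwd; pos3(id17) recv 18: fwd; pos0(id85) recv 17: drop
Round 2: pos2(id18) recv 85: fwd; pos3(id17) recv 36: fwd; pos0(id85) recv 18: drop
After round 2: 2 messages still in flight

Answer: 2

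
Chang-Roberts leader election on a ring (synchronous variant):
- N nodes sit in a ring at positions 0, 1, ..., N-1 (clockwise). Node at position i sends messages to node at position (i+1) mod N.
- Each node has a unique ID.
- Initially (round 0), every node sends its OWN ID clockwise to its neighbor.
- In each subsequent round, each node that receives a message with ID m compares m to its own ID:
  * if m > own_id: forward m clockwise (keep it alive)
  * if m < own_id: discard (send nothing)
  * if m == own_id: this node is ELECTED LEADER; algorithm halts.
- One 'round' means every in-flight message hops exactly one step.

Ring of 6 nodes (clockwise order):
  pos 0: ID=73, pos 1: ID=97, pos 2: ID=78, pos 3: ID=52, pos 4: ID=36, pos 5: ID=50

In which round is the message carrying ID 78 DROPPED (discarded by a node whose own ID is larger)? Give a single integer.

Round 1: pos1(id97) recv 73: drop; pos2(id78) recv 97: fwd; pos3(id52) recv 78: fwd; pos4(id36) recv 52: fwd; pos5(id50) recv 36: drop; pos0(id73) recv 50: drop
Round 2: pos3(id52) recv 97: fwd; pos4(id36) recv 78: fwd; pos5(id50) recv 52: fwd
Round 3: pos4(id36) recv 97: fwd; pos5(id50) recv 78: fwd; pos0(id73) recv 52: drop
Round 4: pos5(id50) recv 97: fwd; pos0(id73) recv 78: fwd
Round 5: pos0(id73) recv 97: fwd; pos1(id97) recv 78: drop
Round 6: pos1(id97) recv 97: ELECTED
Message ID 78 originates at pos 2; dropped at pos 1 in round 5

Answer: 5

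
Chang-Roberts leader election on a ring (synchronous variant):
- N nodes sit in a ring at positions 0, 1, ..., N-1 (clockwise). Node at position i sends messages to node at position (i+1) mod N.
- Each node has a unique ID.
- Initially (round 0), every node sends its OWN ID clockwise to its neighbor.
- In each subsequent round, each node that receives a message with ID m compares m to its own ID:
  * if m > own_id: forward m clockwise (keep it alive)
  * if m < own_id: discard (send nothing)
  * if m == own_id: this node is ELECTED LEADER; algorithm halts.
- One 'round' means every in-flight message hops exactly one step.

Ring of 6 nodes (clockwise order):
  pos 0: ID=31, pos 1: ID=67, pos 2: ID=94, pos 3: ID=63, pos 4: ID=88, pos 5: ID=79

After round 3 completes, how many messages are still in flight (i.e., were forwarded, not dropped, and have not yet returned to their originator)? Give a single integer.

Round 1: pos1(id67) recv 31: drop; pos2(id94) recv 67: drop; pos3(id63) recv 94: fwd; pos4(id88) recv 63: drop; pos5(id79) recv 88: fwd; pos0(id31) recv 79: fwd
Round 2: pos4(id88) recv 94: fwd; pos0(id31) recv 88: fwd; pos1(id67) recv 79: fwd
Round 3: pos5(id79) recv 94: fwd; pos1(id67) recv 88: fwd; pos2(id94) recv 79: drop
After round 3: 2 messages still in flight

Answer: 2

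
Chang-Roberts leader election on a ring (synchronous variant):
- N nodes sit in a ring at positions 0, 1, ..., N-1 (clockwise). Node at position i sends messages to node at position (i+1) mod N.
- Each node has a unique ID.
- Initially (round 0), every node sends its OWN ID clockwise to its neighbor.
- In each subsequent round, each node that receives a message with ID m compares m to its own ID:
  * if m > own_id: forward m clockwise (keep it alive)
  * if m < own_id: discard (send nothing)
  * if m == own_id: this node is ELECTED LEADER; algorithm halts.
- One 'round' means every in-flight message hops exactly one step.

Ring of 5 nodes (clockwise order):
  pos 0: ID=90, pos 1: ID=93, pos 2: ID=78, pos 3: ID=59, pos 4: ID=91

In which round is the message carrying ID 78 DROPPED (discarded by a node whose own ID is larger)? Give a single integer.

Answer: 2

Derivation:
Round 1: pos1(id93) recv 90: drop; pos2(id78) recv 93: fwd; pos3(id59) recv 78: fwd; pos4(id91) recv 59: drop; pos0(id90) recv 91: fwd
Round 2: pos3(id59) recv 93: fwd; pos4(id91) recv 78: drop; pos1(id93) recv 91: drop
Round 3: pos4(id91) recv 93: fwd
Round 4: pos0(id90) recv 93: fwd
Round 5: pos1(id93) recv 93: ELECTED
Message ID 78 originates at pos 2; dropped at pos 4 in round 2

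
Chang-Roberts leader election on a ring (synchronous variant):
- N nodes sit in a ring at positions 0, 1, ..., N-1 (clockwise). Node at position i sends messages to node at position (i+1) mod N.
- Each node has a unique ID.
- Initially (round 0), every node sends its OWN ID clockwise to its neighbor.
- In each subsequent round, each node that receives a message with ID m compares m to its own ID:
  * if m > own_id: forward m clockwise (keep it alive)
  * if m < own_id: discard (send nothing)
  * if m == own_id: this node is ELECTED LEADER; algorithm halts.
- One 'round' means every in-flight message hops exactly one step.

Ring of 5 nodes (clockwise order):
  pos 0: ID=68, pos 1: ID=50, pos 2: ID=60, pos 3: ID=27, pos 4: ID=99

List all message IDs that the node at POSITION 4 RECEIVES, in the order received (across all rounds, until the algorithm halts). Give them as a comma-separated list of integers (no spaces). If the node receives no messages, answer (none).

Round 1: pos1(id50) recv 68: fwd; pos2(id60) recv 50: drop; pos3(id27) recv 60: fwd; pos4(id99) recv 27: drop; pos0(id68) recv 99: fwd
Round 2: pos2(id60) recv 68: fwd; pos4(id99) recv 60: drop; pos1(id50) recv 99: fwd
Round 3: pos3(id27) recv 68: fwd; pos2(id60) recv 99: fwd
Round 4: pos4(id99) recv 68: drop; pos3(id27) recv 99: fwd
Round 5: pos4(id99) recv 99: ELECTED

Answer: 27,60,68,99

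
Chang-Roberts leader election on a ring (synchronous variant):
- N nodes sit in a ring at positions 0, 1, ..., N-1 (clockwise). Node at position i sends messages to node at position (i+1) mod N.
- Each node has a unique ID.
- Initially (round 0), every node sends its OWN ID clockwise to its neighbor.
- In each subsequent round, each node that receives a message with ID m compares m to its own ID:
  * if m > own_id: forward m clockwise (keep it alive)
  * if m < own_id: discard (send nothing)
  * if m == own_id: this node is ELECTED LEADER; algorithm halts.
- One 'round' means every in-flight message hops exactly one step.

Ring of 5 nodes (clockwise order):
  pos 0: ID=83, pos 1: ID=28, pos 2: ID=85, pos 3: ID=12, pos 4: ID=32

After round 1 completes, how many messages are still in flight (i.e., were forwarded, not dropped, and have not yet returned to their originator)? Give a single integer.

Answer: 2

Derivation:
Round 1: pos1(id28) recv 83: fwd; pos2(id85) recv 28: drop; pos3(id12) recv 85: fwd; pos4(id32) recv 12: drop; pos0(id83) recv 32: drop
After round 1: 2 messages still in flight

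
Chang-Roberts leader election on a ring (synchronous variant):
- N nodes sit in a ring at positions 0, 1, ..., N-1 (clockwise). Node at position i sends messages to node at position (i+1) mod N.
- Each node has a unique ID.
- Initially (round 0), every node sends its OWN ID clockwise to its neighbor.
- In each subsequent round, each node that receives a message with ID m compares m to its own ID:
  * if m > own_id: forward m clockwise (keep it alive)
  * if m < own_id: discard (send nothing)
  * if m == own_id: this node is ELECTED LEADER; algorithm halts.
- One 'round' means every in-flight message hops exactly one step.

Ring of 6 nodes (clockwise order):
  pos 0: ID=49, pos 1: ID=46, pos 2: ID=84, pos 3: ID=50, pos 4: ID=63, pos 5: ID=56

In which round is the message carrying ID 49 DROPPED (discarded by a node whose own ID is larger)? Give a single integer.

Answer: 2

Derivation:
Round 1: pos1(id46) recv 49: fwd; pos2(id84) recv 46: drop; pos3(id50) recv 84: fwd; pos4(id63) recv 50: drop; pos5(id56) recv 63: fwd; pos0(id49) recv 56: fwd
Round 2: pos2(id84) recv 49: drop; pos4(id63) recv 84: fwd; pos0(id49) recv 63: fwd; pos1(id46) recv 56: fwd
Round 3: pos5(id56) recv 84: fwd; pos1(id46) recv 63: fwd; pos2(id84) recv 56: drop
Round 4: pos0(id49) recv 84: fwd; pos2(id84) recv 63: drop
Round 5: pos1(id46) recv 84: fwd
Round 6: pos2(id84) recv 84: ELECTED
Message ID 49 originates at pos 0; dropped at pos 2 in round 2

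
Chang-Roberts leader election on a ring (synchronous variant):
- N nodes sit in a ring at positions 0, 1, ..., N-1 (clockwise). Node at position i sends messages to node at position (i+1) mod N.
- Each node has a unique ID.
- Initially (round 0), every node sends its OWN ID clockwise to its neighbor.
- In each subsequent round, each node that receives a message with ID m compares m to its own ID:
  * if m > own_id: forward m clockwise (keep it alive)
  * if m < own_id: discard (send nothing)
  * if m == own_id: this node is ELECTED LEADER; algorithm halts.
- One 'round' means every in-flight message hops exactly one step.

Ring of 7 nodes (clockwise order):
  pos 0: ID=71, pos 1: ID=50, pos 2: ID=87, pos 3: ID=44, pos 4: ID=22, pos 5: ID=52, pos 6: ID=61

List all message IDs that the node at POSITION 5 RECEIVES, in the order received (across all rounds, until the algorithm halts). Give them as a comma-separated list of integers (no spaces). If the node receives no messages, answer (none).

Round 1: pos1(id50) recv 71: fwd; pos2(id87) recv 50: drop; pos3(id44) recv 87: fwd; pos4(id22) recv 44: fwd; pos5(id52) recv 22: drop; pos6(id61) recv 52: drop; pos0(id71) recv 61: drop
Round 2: pos2(id87) recv 71: drop; pos4(id22) recv 87: fwd; pos5(id52) recv 44: drop
Round 3: pos5(id52) recv 87: fwd
Round 4: pos6(id61) recv 87: fwd
Round 5: pos0(id71) recv 87: fwd
Round 6: pos1(id50) recv 87: fwd
Round 7: pos2(id87) recv 87: ELECTED

Answer: 22,44,87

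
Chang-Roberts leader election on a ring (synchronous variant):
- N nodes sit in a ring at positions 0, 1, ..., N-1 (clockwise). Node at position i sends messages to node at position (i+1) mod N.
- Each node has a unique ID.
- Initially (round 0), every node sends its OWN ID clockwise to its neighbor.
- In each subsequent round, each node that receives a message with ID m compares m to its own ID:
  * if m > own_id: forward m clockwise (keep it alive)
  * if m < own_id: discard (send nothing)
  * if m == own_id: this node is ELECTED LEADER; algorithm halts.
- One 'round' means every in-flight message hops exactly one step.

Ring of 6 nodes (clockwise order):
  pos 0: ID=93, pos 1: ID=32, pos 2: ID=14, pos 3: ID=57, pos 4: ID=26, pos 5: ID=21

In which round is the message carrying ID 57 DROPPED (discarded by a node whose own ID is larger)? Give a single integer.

Round 1: pos1(id32) recv 93: fwd; pos2(id14) recv 32: fwd; pos3(id57) recv 14: drop; pos4(id26) recv 57: fwd; pos5(id21) recv 26: fwd; pos0(id93) recv 21: drop
Round 2: pos2(id14) recv 93: fwd; pos3(id57) recv 32: drop; pos5(id21) recv 57: fwd; pos0(id93) recv 26: drop
Round 3: pos3(id57) recv 93: fwd; pos0(id93) recv 57: drop
Round 4: pos4(id26) recv 93: fwd
Round 5: pos5(id21) recv 93: fwd
Round 6: pos0(id93) recv 93: ELECTED
Message ID 57 originates at pos 3; dropped at pos 0 in round 3

Answer: 3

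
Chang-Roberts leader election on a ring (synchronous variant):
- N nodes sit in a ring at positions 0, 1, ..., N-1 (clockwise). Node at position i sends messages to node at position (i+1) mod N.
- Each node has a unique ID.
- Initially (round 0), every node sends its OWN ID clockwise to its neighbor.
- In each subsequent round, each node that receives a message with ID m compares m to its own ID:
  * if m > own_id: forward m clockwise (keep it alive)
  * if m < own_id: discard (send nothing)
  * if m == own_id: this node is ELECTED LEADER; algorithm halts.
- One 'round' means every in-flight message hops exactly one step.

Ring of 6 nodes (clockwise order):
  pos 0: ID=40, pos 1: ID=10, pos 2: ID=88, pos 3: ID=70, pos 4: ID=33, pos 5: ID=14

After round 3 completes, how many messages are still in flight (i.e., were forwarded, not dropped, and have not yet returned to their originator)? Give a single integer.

Answer: 2

Derivation:
Round 1: pos1(id10) recv 40: fwd; pos2(id88) recv 10: drop; pos3(id70) recv 88: fwd; pos4(id33) recv 70: fwd; pos5(id14) recv 33: fwd; pos0(id40) recv 14: drop
Round 2: pos2(id88) recv 40: drop; pos4(id33) recv 88: fwd; pos5(id14) recv 70: fwd; pos0(id40) recv 33: drop
Round 3: pos5(id14) recv 88: fwd; pos0(id40) recv 70: fwd
After round 3: 2 messages still in flight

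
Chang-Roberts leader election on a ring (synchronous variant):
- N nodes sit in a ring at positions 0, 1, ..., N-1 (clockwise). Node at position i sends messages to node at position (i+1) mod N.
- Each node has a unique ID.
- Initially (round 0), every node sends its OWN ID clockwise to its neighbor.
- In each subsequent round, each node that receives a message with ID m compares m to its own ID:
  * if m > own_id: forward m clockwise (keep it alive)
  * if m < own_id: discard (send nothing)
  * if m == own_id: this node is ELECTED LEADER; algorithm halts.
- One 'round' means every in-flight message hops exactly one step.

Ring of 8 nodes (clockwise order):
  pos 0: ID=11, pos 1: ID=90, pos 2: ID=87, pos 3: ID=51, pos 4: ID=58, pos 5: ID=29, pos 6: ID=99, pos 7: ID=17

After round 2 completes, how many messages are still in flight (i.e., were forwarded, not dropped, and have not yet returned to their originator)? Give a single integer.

Answer: 3

Derivation:
Round 1: pos1(id90) recv 11: drop; pos2(id87) recv 90: fwd; pos3(id51) recv 87: fwd; pos4(id58) recv 51: drop; pos5(id29) recv 58: fwd; pos6(id99) recv 29: drop; pos7(id17) recv 99: fwd; pos0(id11) recv 17: fwd
Round 2: pos3(id51) recv 90: fwd; pos4(id58) recv 87: fwd; pos6(id99) recv 58: drop; pos0(id11) recv 99: fwd; pos1(id90) recv 17: drop
After round 2: 3 messages still in flight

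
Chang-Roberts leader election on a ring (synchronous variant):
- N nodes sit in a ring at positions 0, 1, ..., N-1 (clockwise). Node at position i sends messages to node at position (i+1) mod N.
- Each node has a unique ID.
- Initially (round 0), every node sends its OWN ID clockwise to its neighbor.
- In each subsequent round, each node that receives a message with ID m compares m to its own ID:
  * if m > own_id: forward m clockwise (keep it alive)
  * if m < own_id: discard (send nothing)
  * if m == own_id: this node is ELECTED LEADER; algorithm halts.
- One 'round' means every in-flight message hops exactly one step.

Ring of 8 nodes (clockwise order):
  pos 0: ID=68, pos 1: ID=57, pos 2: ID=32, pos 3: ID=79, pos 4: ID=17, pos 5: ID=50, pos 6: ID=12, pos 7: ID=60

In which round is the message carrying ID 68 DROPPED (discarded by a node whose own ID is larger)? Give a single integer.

Answer: 3

Derivation:
Round 1: pos1(id57) recv 68: fwd; pos2(id32) recv 57: fwd; pos3(id79) recv 32: drop; pos4(id17) recv 79: fwd; pos5(id50) recv 17: drop; pos6(id12) recv 50: fwd; pos7(id60) recv 12: drop; pos0(id68) recv 60: drop
Round 2: pos2(id32) recv 68: fwd; pos3(id79) recv 57: drop; pos5(id50) recv 79: fwd; pos7(id60) recv 50: drop
Round 3: pos3(id79) recv 68: drop; pos6(id12) recv 79: fwd
Round 4: pos7(id60) recv 79: fwd
Round 5: pos0(id68) recv 79: fwd
Round 6: pos1(id57) recv 79: fwd
Round 7: pos2(id32) recv 79: fwd
Round 8: pos3(id79) recv 79: ELECTED
Message ID 68 originates at pos 0; dropped at pos 3 in round 3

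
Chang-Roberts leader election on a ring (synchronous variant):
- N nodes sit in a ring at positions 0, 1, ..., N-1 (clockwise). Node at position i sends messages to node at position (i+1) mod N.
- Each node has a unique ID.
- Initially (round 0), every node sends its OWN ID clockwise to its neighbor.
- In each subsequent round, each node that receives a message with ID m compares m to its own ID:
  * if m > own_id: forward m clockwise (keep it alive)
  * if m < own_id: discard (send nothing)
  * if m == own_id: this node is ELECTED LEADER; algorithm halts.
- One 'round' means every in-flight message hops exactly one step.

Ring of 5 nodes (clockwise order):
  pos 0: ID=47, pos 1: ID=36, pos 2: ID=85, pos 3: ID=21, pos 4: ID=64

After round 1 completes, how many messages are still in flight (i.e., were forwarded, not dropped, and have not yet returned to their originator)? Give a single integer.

Round 1: pos1(id36) recv 47: fwd; pos2(id85) recv 36: drop; pos3(id21) recv 85: fwd; pos4(id64) recv 21: drop; pos0(id47) recv 64: fwd
After round 1: 3 messages still in flight

Answer: 3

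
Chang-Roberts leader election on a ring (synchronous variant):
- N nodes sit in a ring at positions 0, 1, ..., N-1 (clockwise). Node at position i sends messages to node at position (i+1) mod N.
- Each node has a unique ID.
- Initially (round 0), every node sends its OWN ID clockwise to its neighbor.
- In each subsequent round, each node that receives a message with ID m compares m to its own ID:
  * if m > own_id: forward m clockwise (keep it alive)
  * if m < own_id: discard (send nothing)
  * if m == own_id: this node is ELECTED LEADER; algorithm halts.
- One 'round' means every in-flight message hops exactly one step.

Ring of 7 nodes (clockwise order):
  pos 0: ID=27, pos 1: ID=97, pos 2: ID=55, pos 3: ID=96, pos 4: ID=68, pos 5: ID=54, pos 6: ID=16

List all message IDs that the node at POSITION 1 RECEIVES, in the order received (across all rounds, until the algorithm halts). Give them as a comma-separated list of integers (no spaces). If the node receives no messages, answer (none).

Round 1: pos1(id97) recv 27: drop; pos2(id55) recv 97: fwd; pos3(id96) recv 55: drop; pos4(id68) recv 96: fwd; pos5(id54) recv 68: fwd; pos6(id16) recv 54: fwd; pos0(id27) recv 16: drop
Round 2: pos3(id96) recv 97: fwd; pos5(id54) recv 96: fwd; pos6(id16) recv 68: fwd; pos0(id27) recv 54: fwd
Round 3: pos4(id68) recv 97: fwd; pos6(id16) recv 96: fwd; pos0(id27) recv 68: fwd; pos1(id97) recv 54: drop
Round 4: pos5(id54) recv 97: fwd; pos0(id27) recv 96: fwd; pos1(id97) recv 68: drop
Round 5: pos6(id16) recv 97: fwd; pos1(id97) recv 96: drop
Round 6: pos0(id27) recv 97: fwd
Round 7: pos1(id97) recv 97: ELECTED

Answer: 27,54,68,96,97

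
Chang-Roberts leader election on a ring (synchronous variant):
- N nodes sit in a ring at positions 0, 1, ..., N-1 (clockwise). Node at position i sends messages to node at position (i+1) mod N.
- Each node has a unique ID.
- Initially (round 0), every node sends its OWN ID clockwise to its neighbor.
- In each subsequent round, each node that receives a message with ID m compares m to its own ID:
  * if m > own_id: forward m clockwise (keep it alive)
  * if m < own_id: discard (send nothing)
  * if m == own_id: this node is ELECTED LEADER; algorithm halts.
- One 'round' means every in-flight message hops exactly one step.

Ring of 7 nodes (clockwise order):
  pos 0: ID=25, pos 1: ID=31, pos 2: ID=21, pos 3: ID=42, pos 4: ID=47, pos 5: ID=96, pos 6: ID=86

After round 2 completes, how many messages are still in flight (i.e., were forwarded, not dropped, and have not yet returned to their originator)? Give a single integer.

Round 1: pos1(id31) recv 25: drop; pos2(id21) recv 31: fwd; pos3(id42) recv 21: drop; pos4(id47) recv 42: drop; pos5(id96) recv 47: drop; pos6(id86) recv 96: fwd; pos0(id25) recv 86: fwd
Round 2: pos3(id42) recv 31: drop; pos0(id25) recv 96: fwd; pos1(id31) recv 86: fwd
After round 2: 2 messages still in flight

Answer: 2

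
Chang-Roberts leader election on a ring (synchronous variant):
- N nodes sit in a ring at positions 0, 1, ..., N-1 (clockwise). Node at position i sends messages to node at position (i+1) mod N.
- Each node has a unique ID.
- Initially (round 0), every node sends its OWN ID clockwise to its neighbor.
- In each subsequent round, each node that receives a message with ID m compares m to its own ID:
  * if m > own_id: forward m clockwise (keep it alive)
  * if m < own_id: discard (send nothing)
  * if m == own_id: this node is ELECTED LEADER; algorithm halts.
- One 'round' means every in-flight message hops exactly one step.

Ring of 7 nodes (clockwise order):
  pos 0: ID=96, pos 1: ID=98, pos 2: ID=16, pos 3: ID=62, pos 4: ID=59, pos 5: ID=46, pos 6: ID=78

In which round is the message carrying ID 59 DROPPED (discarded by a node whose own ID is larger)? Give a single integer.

Answer: 2

Derivation:
Round 1: pos1(id98) recv 96: drop; pos2(id16) recv 98: fwd; pos3(id62) recv 16: drop; pos4(id59) recv 62: fwd; pos5(id46) recv 59: fwd; pos6(id78) recv 46: drop; pos0(id96) recv 78: drop
Round 2: pos3(id62) recv 98: fwd; pos5(id46) recv 62: fwd; pos6(id78) recv 59: drop
Round 3: pos4(id59) recv 98: fwd; pos6(id78) recv 62: drop
Round 4: pos5(id46) recv 98: fwd
Round 5: pos6(id78) recv 98: fwd
Round 6: pos0(id96) recv 98: fwd
Round 7: pos1(id98) recv 98: ELECTED
Message ID 59 originates at pos 4; dropped at pos 6 in round 2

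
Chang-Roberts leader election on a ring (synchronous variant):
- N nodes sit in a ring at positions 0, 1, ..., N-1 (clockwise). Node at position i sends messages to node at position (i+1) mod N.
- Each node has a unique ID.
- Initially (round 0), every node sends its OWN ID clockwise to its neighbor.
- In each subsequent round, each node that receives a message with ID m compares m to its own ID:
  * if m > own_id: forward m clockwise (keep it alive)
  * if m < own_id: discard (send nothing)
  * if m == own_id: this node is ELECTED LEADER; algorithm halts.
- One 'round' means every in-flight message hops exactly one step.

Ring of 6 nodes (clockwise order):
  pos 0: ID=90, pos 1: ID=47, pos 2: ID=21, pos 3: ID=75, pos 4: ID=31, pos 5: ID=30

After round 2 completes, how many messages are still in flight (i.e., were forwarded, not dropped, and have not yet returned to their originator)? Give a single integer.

Round 1: pos1(id47) recv 90: fwd; pos2(id21) recv 47: fwd; pos3(id75) recv 21: drop; pos4(id31) recv 75: fwd; pos5(id30) recv 31: fwd; pos0(id90) recv 30: drop
Round 2: pos2(id21) recv 90: fwd; pos3(id75) recv 47: drop; pos5(id30) recv 75: fwd; pos0(id90) recv 31: drop
After round 2: 2 messages still in flight

Answer: 2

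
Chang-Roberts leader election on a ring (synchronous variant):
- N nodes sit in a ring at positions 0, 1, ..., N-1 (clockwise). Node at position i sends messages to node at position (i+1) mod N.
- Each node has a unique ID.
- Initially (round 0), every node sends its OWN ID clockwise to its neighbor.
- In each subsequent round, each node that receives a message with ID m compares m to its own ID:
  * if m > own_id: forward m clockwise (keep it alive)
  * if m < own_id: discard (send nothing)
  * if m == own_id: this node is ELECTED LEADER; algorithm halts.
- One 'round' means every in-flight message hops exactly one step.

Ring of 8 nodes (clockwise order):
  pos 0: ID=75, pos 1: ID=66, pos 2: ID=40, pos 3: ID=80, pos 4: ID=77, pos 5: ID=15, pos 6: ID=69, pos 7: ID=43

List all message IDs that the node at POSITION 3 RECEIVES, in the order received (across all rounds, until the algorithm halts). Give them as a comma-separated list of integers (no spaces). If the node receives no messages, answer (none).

Answer: 40,66,75,77,80

Derivation:
Round 1: pos1(id66) recv 75: fwd; pos2(id40) recv 66: fwd; pos3(id80) recv 40: drop; pos4(id77) recv 80: fwd; pos5(id15) recv 77: fwd; pos6(id69) recv 15: drop; pos7(id43) recv 69: fwd; pos0(id75) recv 43: drop
Round 2: pos2(id40) recv 75: fwd; pos3(id80) recv 66: drop; pos5(id15) recv 80: fwd; pos6(id69) recv 77: fwd; pos0(id75) recv 69: drop
Round 3: pos3(id80) recv 75: drop; pos6(id69) recv 80: fwd; pos7(id43) recv 77: fwd
Round 4: pos7(id43) recv 80: fwd; pos0(id75) recv 77: fwd
Round 5: pos0(id75) recv 80: fwd; pos1(id66) recv 77: fwd
Round 6: pos1(id66) recv 80: fwd; pos2(id40) recv 77: fwd
Round 7: pos2(id40) recv 80: fwd; pos3(id80) recv 77: drop
Round 8: pos3(id80) recv 80: ELECTED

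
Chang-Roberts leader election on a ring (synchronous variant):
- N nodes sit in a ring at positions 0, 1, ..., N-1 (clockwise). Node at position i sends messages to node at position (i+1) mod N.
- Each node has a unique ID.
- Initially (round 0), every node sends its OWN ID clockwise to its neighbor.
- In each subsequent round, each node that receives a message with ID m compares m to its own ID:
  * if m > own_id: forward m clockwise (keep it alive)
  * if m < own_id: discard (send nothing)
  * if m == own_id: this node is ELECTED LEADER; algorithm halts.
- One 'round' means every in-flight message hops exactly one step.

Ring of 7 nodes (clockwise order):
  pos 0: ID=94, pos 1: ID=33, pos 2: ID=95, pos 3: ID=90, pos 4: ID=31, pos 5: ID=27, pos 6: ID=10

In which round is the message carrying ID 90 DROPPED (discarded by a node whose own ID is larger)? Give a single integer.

Round 1: pos1(id33) recv 94: fwd; pos2(id95) recv 33: drop; pos3(id90) recv 95: fwd; pos4(id31) recv 90: fwd; pos5(id27) recv 31: fwd; pos6(id10) recv 27: fwd; pos0(id94) recv 10: drop
Round 2: pos2(id95) recv 94: drop; pos4(id31) recv 95: fwd; pos5(id27) recv 90: fwd; pos6(id10) recv 31: fwd; pos0(id94) recv 27: drop
Round 3: pos5(id27) recv 95: fwd; pos6(id10) recv 90: fwd; pos0(id94) recv 31: drop
Round 4: pos6(id10) recv 95: fwd; pos0(id94) recv 90: drop
Round 5: pos0(id94) recv 95: fwd
Round 6: pos1(id33) recv 95: fwd
Round 7: pos2(id95) recv 95: ELECTED
Message ID 90 originates at pos 3; dropped at pos 0 in round 4

Answer: 4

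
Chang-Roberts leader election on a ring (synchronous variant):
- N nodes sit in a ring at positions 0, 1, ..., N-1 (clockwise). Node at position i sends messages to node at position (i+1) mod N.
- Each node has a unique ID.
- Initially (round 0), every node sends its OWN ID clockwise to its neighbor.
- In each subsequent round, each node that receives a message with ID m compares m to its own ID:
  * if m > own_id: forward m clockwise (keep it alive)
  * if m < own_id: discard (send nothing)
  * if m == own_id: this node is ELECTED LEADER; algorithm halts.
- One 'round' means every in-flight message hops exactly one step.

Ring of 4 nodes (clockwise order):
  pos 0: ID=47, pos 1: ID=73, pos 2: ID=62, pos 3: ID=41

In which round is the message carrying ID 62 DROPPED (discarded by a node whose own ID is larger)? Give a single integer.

Answer: 3

Derivation:
Round 1: pos1(id73) recv 47: drop; pos2(id62) recv 73: fwd; pos3(id41) recv 62: fwd; pos0(id47) recv 41: drop
Round 2: pos3(id41) recv 73: fwd; pos0(id47) recv 62: fwd
Round 3: pos0(id47) recv 73: fwd; pos1(id73) recv 62: drop
Round 4: pos1(id73) recv 73: ELECTED
Message ID 62 originates at pos 2; dropped at pos 1 in round 3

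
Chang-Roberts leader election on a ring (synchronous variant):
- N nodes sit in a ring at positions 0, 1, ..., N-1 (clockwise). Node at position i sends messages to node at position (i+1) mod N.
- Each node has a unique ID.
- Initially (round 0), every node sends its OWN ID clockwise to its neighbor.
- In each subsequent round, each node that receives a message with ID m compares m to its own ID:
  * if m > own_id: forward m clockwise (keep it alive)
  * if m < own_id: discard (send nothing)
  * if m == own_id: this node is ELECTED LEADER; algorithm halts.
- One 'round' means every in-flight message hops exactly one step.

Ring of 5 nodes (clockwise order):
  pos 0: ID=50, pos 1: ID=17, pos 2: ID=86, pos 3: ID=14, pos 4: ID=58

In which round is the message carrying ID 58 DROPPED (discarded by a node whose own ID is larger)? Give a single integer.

Round 1: pos1(id17) recv 50: fwd; pos2(id86) recv 17: drop; pos3(id14) recv 86: fwd; pos4(id58) recv 14: drop; pos0(id50) recv 58: fwd
Round 2: pos2(id86) recv 50: drop; pos4(id58) recv 86: fwd; pos1(id17) recv 58: fwd
Round 3: pos0(id50) recv 86: fwd; pos2(id86) recv 58: drop
Round 4: pos1(id17) recv 86: fwd
Round 5: pos2(id86) recv 86: ELECTED
Message ID 58 originates at pos 4; dropped at pos 2 in round 3

Answer: 3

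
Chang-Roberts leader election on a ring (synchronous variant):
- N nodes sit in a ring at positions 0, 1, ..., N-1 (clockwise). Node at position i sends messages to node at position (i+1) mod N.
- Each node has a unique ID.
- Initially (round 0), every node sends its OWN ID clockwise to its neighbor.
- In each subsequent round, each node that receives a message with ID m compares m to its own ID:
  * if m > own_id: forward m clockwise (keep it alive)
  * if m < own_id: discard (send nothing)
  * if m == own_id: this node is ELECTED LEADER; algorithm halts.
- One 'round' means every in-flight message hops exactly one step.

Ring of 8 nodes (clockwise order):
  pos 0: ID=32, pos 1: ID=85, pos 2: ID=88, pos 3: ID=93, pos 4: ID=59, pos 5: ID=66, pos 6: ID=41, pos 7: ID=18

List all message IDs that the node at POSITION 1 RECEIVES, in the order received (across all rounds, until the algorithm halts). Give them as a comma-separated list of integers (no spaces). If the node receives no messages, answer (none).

Round 1: pos1(id85) recv 32: drop; pos2(id88) recv 85: drop; pos3(id93) recv 88: drop; pos4(id59) recv 93: fwd; pos5(id66) recv 59: drop; pos6(id41) recv 66: fwd; pos7(id18) recv 41: fwd; pos0(id32) recv 18: drop
Round 2: pos5(id66) recv 93: fwd; pos7(id18) recv 66: fwd; pos0(id32) recv 41: fwd
Round 3: pos6(id41) recv 93: fwd; pos0(id32) recv 66: fwd; pos1(id85) recv 41: drop
Round 4: pos7(id18) recv 93: fwd; pos1(id85) recv 66: drop
Round 5: pos0(id32) recv 93: fwd
Round 6: pos1(id85) recv 93: fwd
Round 7: pos2(id88) recv 93: fwd
Round 8: pos3(id93) recv 93: ELECTED

Answer: 32,41,66,93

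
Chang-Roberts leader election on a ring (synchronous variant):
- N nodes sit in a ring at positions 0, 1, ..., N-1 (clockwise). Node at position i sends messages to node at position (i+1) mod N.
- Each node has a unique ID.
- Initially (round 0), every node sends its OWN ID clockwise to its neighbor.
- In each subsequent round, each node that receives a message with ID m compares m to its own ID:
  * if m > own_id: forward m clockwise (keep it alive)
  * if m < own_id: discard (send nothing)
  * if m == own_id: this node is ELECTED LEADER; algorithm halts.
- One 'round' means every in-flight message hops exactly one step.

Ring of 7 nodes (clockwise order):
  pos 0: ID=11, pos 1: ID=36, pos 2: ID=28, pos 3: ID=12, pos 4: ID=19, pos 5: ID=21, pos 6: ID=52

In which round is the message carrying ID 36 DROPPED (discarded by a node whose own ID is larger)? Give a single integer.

Answer: 5

Derivation:
Round 1: pos1(id36) recv 11: drop; pos2(id28) recv 36: fwd; pos3(id12) recv 28: fwd; pos4(id19) recv 12: drop; pos5(id21) recv 19: drop; pos6(id52) recv 21: drop; pos0(id11) recv 52: fwd
Round 2: pos3(id12) recv 36: fwd; pos4(id19) recv 28: fwd; pos1(id36) recv 52: fwd
Round 3: pos4(id19) recv 36: fwd; pos5(id21) recv 28: fwd; pos2(id28) recv 52: fwd
Round 4: pos5(id21) recv 36: fwd; pos6(id52) recv 28: drop; pos3(id12) recv 52: fwd
Round 5: pos6(id52) recv 36: drop; pos4(id19) recv 52: fwd
Round 6: pos5(id21) recv 52: fwd
Round 7: pos6(id52) recv 52: ELECTED
Message ID 36 originates at pos 1; dropped at pos 6 in round 5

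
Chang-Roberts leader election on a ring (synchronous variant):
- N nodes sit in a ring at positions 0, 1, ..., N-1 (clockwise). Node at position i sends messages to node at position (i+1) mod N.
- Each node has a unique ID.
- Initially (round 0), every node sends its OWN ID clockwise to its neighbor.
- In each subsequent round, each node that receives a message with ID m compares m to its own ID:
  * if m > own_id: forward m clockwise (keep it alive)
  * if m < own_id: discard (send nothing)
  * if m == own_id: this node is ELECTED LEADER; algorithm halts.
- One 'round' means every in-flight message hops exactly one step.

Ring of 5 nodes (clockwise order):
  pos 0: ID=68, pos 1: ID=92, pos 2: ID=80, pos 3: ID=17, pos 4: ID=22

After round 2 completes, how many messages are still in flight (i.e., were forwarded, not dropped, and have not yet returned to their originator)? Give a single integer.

Round 1: pos1(id92) recv 68: drop; pos2(id80) recv 92: fwd; pos3(id17) recv 80: fwd; pos4(id22) recv 17: drop; pos0(id68) recv 22: drop
Round 2: pos3(id17) recv 92: fwd; pos4(id22) recv 80: fwd
After round 2: 2 messages still in flight

Answer: 2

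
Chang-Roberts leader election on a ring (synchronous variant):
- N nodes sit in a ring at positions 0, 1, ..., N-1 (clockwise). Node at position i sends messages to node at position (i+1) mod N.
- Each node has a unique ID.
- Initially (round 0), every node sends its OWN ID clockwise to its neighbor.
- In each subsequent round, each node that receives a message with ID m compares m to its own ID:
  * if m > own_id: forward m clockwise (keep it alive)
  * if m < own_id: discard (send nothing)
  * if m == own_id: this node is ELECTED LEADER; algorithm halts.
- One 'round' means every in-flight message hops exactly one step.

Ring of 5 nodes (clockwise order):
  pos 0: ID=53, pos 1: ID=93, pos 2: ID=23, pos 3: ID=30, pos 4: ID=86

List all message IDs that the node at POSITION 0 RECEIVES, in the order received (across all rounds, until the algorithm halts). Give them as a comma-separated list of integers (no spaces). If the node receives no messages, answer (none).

Round 1: pos1(id93) recv 53: drop; pos2(id23) recv 93: fwd; pos3(id30) recv 23: drop; pos4(id86) recv 30: drop; pos0(id53) recv 86: fwd
Round 2: pos3(id30) recv 93: fwd; pos1(id93) recv 86: drop
Round 3: pos4(id86) recv 93: fwd
Round 4: pos0(id53) recv 93: fwd
Round 5: pos1(id93) recv 93: ELECTED

Answer: 86,93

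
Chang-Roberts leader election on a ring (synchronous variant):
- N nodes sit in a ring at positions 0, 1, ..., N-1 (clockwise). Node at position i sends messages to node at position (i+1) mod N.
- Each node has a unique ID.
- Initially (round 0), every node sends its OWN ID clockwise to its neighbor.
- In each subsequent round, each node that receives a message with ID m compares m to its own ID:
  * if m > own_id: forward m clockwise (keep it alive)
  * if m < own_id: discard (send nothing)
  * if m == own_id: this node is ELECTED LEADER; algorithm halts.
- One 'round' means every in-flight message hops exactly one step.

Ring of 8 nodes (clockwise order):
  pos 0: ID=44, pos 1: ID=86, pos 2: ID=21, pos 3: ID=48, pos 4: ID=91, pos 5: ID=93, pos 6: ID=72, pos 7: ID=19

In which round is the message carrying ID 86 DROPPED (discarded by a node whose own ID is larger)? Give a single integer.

Round 1: pos1(id86) recv 44: drop; pos2(id21) recv 86: fwd; pos3(id48) recv 21: drop; pos4(id91) recv 48: drop; pos5(id93) recv 91: drop; pos6(id72) recv 93: fwd; pos7(id19) recv 72: fwd; pos0(id44) recv 19: drop
Round 2: pos3(id48) recv 86: fwd; pos7(id19) recv 93: fwd; pos0(id44) recv 72: fwd
Round 3: pos4(id91) recv 86: drop; pos0(id44) recv 93: fwd; pos1(id86) recv 72: drop
Round 4: pos1(id86) recv 93: fwd
Round 5: pos2(id21) recv 93: fwd
Round 6: pos3(id48) recv 93: fwd
Round 7: pos4(id91) recv 93: fwd
Round 8: pos5(id93) recv 93: ELECTED
Message ID 86 originates at pos 1; dropped at pos 4 in round 3

Answer: 3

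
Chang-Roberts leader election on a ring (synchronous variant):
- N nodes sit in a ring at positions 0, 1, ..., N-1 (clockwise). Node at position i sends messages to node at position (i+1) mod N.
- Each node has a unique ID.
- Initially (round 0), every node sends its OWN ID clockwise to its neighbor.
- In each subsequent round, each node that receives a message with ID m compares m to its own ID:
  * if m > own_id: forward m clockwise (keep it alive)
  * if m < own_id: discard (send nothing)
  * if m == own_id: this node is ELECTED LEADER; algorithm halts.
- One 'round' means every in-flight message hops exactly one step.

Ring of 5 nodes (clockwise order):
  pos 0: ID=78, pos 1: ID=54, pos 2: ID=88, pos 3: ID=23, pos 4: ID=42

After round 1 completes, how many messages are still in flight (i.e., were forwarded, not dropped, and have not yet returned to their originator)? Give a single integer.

Answer: 2

Derivation:
Round 1: pos1(id54) recv 78: fwd; pos2(id88) recv 54: drop; pos3(id23) recv 88: fwd; pos4(id42) recv 23: drop; pos0(id78) recv 42: drop
After round 1: 2 messages still in flight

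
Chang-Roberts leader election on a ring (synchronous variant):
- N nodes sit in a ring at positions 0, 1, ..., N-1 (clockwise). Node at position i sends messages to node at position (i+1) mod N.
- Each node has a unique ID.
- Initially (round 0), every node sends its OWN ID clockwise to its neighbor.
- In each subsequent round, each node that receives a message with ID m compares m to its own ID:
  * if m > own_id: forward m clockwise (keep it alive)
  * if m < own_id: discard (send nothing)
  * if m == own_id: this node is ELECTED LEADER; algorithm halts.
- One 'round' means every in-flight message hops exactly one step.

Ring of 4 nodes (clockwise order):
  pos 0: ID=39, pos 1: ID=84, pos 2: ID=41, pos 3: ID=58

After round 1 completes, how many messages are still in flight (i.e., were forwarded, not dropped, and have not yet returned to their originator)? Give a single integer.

Answer: 2

Derivation:
Round 1: pos1(id84) recv 39: drop; pos2(id41) recv 84: fwd; pos3(id58) recv 41: drop; pos0(id39) recv 58: fwd
After round 1: 2 messages still in flight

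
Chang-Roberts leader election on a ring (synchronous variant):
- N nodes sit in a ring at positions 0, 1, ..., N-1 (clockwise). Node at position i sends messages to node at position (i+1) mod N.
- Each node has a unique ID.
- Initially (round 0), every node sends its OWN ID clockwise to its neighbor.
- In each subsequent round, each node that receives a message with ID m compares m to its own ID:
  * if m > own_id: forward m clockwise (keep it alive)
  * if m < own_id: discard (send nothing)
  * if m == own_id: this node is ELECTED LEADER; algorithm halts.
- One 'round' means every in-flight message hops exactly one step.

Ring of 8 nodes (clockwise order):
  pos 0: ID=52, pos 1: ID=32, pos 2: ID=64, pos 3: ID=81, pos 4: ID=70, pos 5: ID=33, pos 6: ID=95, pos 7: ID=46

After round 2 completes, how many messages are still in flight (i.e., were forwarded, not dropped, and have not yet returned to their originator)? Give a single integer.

Round 1: pos1(id32) recv 52: fwd; pos2(id64) recv 32: drop; pos3(id81) recv 64: drop; pos4(id70) recv 81: fwd; pos5(id33) recv 70: fwd; pos6(id95) recv 33: drop; pos7(id46) recv 95: fwd; pos0(id52) recv 46: drop
Round 2: pos2(id64) recv 52: drop; pos5(id33) recv 81: fwd; pos6(id95) recv 70: drop; pos0(id52) recv 95: fwd
After round 2: 2 messages still in flight

Answer: 2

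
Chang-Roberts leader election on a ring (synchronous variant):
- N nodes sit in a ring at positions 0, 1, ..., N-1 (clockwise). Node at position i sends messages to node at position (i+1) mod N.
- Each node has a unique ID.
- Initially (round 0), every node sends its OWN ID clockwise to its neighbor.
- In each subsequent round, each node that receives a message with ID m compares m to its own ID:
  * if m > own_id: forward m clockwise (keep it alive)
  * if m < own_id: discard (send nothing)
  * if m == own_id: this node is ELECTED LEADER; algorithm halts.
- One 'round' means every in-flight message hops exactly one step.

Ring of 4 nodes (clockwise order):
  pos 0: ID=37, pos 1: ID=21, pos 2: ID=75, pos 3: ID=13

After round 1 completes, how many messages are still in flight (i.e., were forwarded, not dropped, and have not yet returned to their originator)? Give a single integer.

Answer: 2

Derivation:
Round 1: pos1(id21) recv 37: fwd; pos2(id75) recv 21: drop; pos3(id13) recv 75: fwd; pos0(id37) recv 13: drop
After round 1: 2 messages still in flight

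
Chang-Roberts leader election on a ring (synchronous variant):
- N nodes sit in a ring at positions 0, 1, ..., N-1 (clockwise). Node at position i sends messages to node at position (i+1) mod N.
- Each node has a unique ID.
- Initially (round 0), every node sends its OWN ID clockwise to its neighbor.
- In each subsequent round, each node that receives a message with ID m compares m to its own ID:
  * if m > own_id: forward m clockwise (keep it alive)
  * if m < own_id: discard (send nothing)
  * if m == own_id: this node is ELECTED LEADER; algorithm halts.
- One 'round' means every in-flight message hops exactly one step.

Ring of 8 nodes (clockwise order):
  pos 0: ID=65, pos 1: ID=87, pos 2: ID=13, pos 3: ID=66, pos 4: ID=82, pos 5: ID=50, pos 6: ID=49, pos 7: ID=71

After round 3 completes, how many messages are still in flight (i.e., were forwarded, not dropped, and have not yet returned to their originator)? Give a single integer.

Answer: 2

Derivation:
Round 1: pos1(id87) recv 65: drop; pos2(id13) recv 87: fwd; pos3(id66) recv 13: drop; pos4(id82) recv 66: drop; pos5(id50) recv 82: fwd; pos6(id49) recv 50: fwd; pos7(id71) recv 49: drop; pos0(id65) recv 71: fwd
Round 2: pos3(id66) recv 87: fwd; pos6(id49) recv 82: fwd; pos7(id71) recv 50: drop; pos1(id87) recv 71: drop
Round 3: pos4(id82) recv 87: fwd; pos7(id71) recv 82: fwd
After round 3: 2 messages still in flight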